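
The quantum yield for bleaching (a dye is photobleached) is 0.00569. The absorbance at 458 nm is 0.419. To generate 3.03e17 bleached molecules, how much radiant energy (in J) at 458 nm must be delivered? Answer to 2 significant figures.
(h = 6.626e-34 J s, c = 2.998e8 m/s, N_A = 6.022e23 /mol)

37 J

Product: 3.03e17 / 6.022e23 = 5.032e-7 mol.
Photons that must be absorbed: 5.032e-7 / 0.00569 = 8.844e-5 mol.
Fraction absorbed: 1 − 10^(−0.419) = 0.6189.
Incident photons needed: 8.844e-5 / 0.6189 = 1.429e-4 mol.
Photon energy: hc/λ = 4.337e-19 J; per mole, 2.612e5 J mol⁻¹.
Energy required: 1.429e-4 × 2.612e5 = 37 J.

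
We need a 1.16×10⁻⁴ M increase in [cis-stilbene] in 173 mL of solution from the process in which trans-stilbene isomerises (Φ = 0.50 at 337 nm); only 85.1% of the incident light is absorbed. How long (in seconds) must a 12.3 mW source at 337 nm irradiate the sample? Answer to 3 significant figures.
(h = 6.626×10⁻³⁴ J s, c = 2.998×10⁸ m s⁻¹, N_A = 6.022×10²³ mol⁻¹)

Product: (1.16×10⁻⁴ M)(0.173 L) = 2.007×10⁻⁵ mol.
Photons that must be absorbed: 2.007×10⁻⁵ / 0.50 = 4.014×10⁻⁵ mol.
Incident photons needed: 4.014×10⁻⁵ / 0.851 = 4.717×10⁻⁵ mol.
Photon energy: hc/λ = 5.895×10⁻¹⁹ J; per mole, 3.550×10⁵ J mol⁻¹.
Energy required: 4.717×10⁻⁵ × 3.550×10⁵ = 16.75 J.
Time: 16.75 J / 0.0123 W = 1360 s.

t ≈ 1360 s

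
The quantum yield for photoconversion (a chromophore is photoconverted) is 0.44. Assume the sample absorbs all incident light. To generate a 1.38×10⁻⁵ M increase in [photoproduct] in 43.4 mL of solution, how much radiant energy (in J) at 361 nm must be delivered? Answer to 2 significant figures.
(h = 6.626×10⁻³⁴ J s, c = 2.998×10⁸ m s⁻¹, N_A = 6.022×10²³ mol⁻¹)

Product: (1.38×10⁻⁵ M)(0.0434 L) = 5.989×10⁻⁷ mol.
Photons that must be absorbed: 5.989×10⁻⁷ / 0.44 = 1.361×10⁻⁶ mol.
Photon energy: hc/λ = 5.503×10⁻¹⁹ J; per mole, 3.314×10⁵ J mol⁻¹.
Energy required: 1.361×10⁻⁶ × 3.314×10⁵ = 0.45 J.

0.45 J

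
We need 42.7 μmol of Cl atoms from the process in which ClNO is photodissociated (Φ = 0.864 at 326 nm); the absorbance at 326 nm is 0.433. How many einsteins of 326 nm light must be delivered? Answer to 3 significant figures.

Product: 42.7 μmol = 4.27×10⁻⁵ mol.
Photons that must be absorbed: 4.27×10⁻⁵ / 0.864 = 4.942×10⁻⁵ mol.
Fraction absorbed: 1 − 10^(−0.433) = 0.6310.
Incident photons needed: 4.942×10⁻⁵ / 0.6310 = 7.832×10⁻⁵ mol.

7.83×10⁻⁵ einstein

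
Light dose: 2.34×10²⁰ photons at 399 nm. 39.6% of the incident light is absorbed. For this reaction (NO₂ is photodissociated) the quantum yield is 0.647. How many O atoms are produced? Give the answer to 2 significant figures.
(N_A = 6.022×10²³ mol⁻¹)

6.0×10¹⁹ atoms

Moles of photons: 2.34×10²⁰ / 6.022×10²³ = 3.886×10⁻⁴ mol.
Photons absorbed: 0.396 × 3.886×10⁻⁴ = 1.539×10⁻⁴ mol.
Product: Φ × n_abs = 0.647 × 1.539×10⁻⁴ = 9.957×10⁻⁵ mol.
As a count: 9.957×10⁻⁵ × 6.022×10²³ = 6.0×10¹⁹.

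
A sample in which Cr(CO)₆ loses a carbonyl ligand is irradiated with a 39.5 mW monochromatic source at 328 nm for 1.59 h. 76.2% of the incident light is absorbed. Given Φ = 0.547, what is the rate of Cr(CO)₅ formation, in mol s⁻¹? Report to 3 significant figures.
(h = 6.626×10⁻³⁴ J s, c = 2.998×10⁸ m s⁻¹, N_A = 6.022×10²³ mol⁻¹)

4.51×10⁻⁸ mol s⁻¹

Photon energy at 328 nm: hc/λ = (6.626×10⁻³⁴)(2.998×10⁸)/(328×10⁻⁹) = 6.056×10⁻¹⁹ J.
Energy delivered: (39.5 mW)(5724 s) = 226.1 J.
Photons incident: 226.1 / 6.056×10⁻¹⁹ = 3.733×10²⁰, i.e. 3.733×10²⁰/6.022×10²³ = 6.199×10⁻⁴ mol.
Photons absorbed: 0.762 × 6.199×10⁻⁴ = 4.724×10⁻⁴ mol.
Product formed: 0.547 × 4.724×10⁻⁴ = 2.584×10⁻⁴ mol.
Rate: 2.584×10⁻⁴ / 5724 s = 4.51×10⁻⁸ mol s⁻¹.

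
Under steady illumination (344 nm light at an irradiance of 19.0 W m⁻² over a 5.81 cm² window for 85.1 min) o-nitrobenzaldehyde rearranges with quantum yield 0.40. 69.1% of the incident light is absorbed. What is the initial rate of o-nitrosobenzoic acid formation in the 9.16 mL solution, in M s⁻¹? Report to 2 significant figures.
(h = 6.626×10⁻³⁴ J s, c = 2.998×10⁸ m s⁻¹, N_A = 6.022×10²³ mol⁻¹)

Photon energy at 344 nm: hc/λ = (6.626×10⁻³⁴)(2.998×10⁸)/(344×10⁻⁹) = 5.775×10⁻¹⁹ J.
Energy delivered: (19.0 W m⁻²)(5.81×10⁻⁴ m²)(5106 s) = 56.37 J.
Photons incident: 56.37 / 5.775×10⁻¹⁹ = 9.761×10¹⁹, i.e. 9.761×10¹⁹/6.022×10²³ = 1.621×10⁻⁴ mol.
Photons absorbed: 0.691 × 1.621×10⁻⁴ = 1.120×10⁻⁴ mol.
Product formed: 0.40 × 1.120×10⁻⁴ = 4.480×10⁻⁵ mol.
Rate: 4.480×10⁻⁵ mol / (5106 s × 0.00916 L) = 9.6×10⁻⁷ M s⁻¹.

9.6×10⁻⁷ M s⁻¹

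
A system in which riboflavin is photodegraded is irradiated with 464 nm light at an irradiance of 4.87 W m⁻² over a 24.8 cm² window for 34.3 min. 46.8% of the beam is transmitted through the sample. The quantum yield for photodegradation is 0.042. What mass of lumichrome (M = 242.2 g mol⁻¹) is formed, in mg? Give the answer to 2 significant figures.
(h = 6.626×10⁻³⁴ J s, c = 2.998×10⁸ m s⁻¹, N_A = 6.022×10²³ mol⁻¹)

0.52 mg

Photon energy at 464 nm: hc/λ = (6.626×10⁻³⁴)(2.998×10⁸)/(464×10⁻⁹) = 4.281×10⁻¹⁹ J.
Energy delivered: (4.87 W m⁻²)(24.8×10⁻⁴ m²)(2058 s) = 24.86 J.
Photons incident: 24.86 / 4.281×10⁻¹⁹ = 5.807×10¹⁹, i.e. 5.807×10¹⁹/6.022×10²³ = 9.643×10⁻⁵ mol.
Fraction absorbed: 1 − 46.8/100 = 0.5320.
Photons absorbed: 0.5320 × 9.643×10⁻⁵ = 5.130×10⁻⁵ mol.
Product: Φ × n_abs = 0.042 × 5.130×10⁻⁵ = 2.155×10⁻⁶ mol.
Mass: 2.155×10⁻⁶ × 242.2 = 5.219×10⁻⁴ g = 0.52 mg.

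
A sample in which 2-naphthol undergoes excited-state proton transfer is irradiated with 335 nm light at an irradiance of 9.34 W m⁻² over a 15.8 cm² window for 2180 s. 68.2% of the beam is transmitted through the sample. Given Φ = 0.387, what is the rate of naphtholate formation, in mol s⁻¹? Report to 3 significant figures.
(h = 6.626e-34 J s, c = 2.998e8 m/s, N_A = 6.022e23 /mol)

5.09e-9 mol s⁻¹

Photon energy at 335 nm: hc/λ = (6.626e-34)(2.998e8)/(335e-9) = 5.930e-19 J.
Energy delivered: (9.34 W m⁻²)(15.8e-4 m²)(2180 s) = 32.17 J.
Photons incident: 32.17 / 5.930e-19 = 5.425e19, i.e. 5.425e19/6.022e23 = 9.009e-5 mol.
Fraction absorbed: 1 − 68.2/100 = 0.3180.
Photons absorbed: 0.3180 × 9.009e-5 = 2.865e-5 mol.
Product formed: 0.387 × 2.865e-5 = 1.109e-5 mol.
Rate: 1.109e-5 / 2180 s = 5.09e-9 mol s⁻¹.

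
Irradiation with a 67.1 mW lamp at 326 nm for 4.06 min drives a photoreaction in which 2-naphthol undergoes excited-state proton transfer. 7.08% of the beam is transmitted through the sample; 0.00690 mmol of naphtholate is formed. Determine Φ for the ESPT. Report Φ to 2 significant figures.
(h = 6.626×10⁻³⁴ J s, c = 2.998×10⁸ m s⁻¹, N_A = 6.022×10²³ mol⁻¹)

Φ = 0.17

Product: 0.00690 mmol = 6.90×10⁻⁶ mol.
Photon energy at 326 nm: hc/λ = (6.626×10⁻³⁴)(2.998×10⁸)/(326×10⁻⁹) = 6.093×10⁻¹⁹ J.
Energy delivered: (67.1 mW)(243.6 s) = 16.35 J.
Photons incident: 16.35 / 6.093×10⁻¹⁹ = 2.683×10¹⁹, i.e. 2.683×10¹⁹/6.022×10²³ = 4.455×10⁻⁵ mol.
Fraction absorbed: 1 − 7.08/100 = 0.9292.
Photons absorbed: 0.9292 × 4.455×10⁻⁵ = 4.140×10⁻⁵ mol.
Φ = 6.90×10⁻⁶ mol / 4.140×10⁻⁵ mol photons = 0.17.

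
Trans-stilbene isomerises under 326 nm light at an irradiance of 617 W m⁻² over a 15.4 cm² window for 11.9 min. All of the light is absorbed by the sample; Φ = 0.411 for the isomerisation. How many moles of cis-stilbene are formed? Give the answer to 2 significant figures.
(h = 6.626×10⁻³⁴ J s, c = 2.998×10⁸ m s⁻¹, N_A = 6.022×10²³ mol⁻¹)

Photon energy at 326 nm: hc/λ = (6.626×10⁻³⁴)(2.998×10⁸)/(326×10⁻⁹) = 6.093×10⁻¹⁹ J.
Energy delivered: (617 W m⁻²)(15.4×10⁻⁴ m²)(714 s) = 678.4 J.
Photons incident: 678.4 / 6.093×10⁻¹⁹ = 1.113×10²¹, i.e. 1.113×10²¹/6.022×10²³ = 0.001848 mol.
Product: Φ × n_abs = 0.411 × 0.001848 = 7.595×10⁻⁴ mol.

7.6×10⁻⁴ mol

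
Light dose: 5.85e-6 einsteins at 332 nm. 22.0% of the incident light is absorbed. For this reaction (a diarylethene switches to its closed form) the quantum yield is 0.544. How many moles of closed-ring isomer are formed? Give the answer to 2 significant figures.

Photons absorbed: 0.220 × 5.85e-6 = 1.287e-6 mol.
Product: Φ × n_abs = 0.544 × 1.287e-6 = 7.001e-7 mol.

7.0e-7 mol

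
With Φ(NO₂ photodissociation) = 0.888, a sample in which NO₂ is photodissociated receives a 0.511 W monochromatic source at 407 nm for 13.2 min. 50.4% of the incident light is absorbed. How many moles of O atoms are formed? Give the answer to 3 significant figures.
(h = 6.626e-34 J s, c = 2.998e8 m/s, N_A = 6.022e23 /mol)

6.16e-4 mol

Photon energy at 407 nm: hc/λ = (6.626e-34)(2.998e8)/(407e-9) = 4.881e-19 J.
Energy delivered: (0.511 W)(792 s) = 404.7 J.
Photons incident: 404.7 / 4.881e-19 = 8.291e20, i.e. 8.291e20/6.022e23 = 0.001377 mol.
Photons absorbed: 0.504 × 0.001377 = 6.940e-4 mol.
Product: Φ × n_abs = 0.888 × 6.940e-4 = 6.163e-4 mol.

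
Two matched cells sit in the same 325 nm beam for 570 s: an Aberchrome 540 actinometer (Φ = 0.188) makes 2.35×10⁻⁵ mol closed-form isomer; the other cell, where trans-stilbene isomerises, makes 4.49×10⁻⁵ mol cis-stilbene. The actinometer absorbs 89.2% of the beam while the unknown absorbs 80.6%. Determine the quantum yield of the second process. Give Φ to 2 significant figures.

Φ = 0.40

Photons absorbed by the actinometer: 2.35×10⁻⁵ / 0.188 = 1.250×10⁻⁴ mol.
Incident flux: 1.250×10⁻⁴ / 0.892 = 1.401×10⁻⁴ einstein.
Absorbed by unknown: 0.806 × 1.401×10⁻⁴ = 1.129×10⁻⁴ mol.
Φ(unknown) = 4.49×10⁻⁵ / 1.129×10⁻⁴ = 0.40.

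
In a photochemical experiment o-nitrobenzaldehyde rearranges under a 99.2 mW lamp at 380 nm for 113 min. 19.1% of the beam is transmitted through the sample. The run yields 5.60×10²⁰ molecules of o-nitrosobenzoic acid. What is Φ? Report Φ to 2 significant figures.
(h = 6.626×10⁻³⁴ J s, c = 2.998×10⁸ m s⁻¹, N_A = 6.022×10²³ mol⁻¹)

Φ = 0.54

Product: 5.60×10²⁰ / 6.022×10²³ = 9.299×10⁻⁴ mol.
Photon energy at 380 nm: hc/λ = (6.626×10⁻³⁴)(2.998×10⁸)/(380×10⁻⁹) = 5.228×10⁻¹⁹ J.
Energy delivered: (99.2 mW)(6780 s) = 672.6 J.
Photons incident: 672.6 / 5.228×10⁻¹⁹ = 1.287×10²¹, i.e. 1.287×10²¹/6.022×10²³ = 0.002137 mol.
Fraction absorbed: 1 − 19.1/100 = 0.8090.
Photons absorbed: 0.8090 × 0.002137 = 0.001729 mol.
Φ = 9.299×10⁻⁴ mol / 0.001729 mol photons = 0.54.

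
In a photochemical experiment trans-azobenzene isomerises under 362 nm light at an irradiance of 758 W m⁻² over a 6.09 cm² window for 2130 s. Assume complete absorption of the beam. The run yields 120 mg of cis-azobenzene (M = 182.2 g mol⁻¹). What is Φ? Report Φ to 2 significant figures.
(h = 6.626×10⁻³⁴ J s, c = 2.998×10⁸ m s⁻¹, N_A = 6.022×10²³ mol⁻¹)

Product: 120 mg / 182.2 g mol⁻¹ = 6.586×10⁻⁴ mol.
Photon energy at 362 nm: hc/λ = (6.626×10⁻³⁴)(2.998×10⁸)/(362×10⁻⁹) = 5.487×10⁻¹⁹ J.
Energy delivered: (758 W m⁻²)(6.09×10⁻⁴ m²)(2130 s) = 983.3 J.
Photons incident: 983.3 / 5.487×10⁻¹⁹ = 1.792×10²¹, i.e. 1.792×10²¹/6.022×10²³ = 0.002976 mol.
Φ = 6.586×10⁻⁴ mol / 0.002976 mol photons = 0.22.

Φ = 0.22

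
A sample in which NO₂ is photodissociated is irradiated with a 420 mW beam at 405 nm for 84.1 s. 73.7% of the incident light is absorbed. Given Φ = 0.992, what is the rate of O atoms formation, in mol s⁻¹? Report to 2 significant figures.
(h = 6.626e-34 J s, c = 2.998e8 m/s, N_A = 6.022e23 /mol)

Photon energy at 405 nm: hc/λ = (6.626e-34)(2.998e8)/(405e-9) = 4.905e-19 J.
Energy delivered: (420 mW)(84.1 s) = 35.32 J.
Photons incident: 35.32 / 4.905e-19 = 7.201e19, i.e. 7.201e19/6.022e23 = 1.196e-4 mol.
Photons absorbed: 0.737 × 1.196e-4 = 8.815e-5 mol.
Product formed: 0.992 × 8.815e-5 = 8.744e-5 mol.
Rate: 8.744e-5 / 84.1 s = 1.0e-6 mol s⁻¹.

1.0e-6 mol s⁻¹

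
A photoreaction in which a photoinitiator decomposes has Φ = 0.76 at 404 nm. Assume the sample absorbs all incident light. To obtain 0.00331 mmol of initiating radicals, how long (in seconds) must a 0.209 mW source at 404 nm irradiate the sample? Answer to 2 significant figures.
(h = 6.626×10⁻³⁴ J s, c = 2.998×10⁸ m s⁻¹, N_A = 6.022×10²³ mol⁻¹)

Product: 0.00331 mmol = 3.31×10⁻⁶ mol.
Photons that must be absorbed: 3.31×10⁻⁶ / 0.76 = 4.355×10⁻⁶ mol.
Photon energy: hc/λ = 4.917×10⁻¹⁹ J; per mole, 2.961×10⁵ J mol⁻¹.
Energy required: 4.355×10⁻⁶ × 2.961×10⁵ = 1.290 J.
Time: 1.290 J / 0.000209 W = 6200 s.

t ≈ 6200 s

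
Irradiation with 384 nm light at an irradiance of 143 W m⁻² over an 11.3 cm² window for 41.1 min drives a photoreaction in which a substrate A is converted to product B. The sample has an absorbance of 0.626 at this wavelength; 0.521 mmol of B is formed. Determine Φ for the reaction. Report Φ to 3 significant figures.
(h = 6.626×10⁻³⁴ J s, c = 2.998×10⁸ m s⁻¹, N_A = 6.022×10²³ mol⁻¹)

Φ = 0.534

Product: 0.521 mmol = 5.21×10⁻⁴ mol.
Photon energy at 384 nm: hc/λ = (6.626×10⁻³⁴)(2.998×10⁸)/(384×10⁻⁹) = 5.173×10⁻¹⁹ J.
Energy delivered: (143 W m⁻²)(11.3×10⁻⁴ m²)(2466 s) = 398.5 J.
Photons incident: 398.5 / 5.173×10⁻¹⁹ = 7.703×10²⁰, i.e. 7.703×10²⁰/6.022×10²³ = 0.001279 mol.
Fraction absorbed: 1 − 10^(−0.626) = 0.7634.
Photons absorbed: 0.7634 × 0.001279 = 9.764×10⁻⁴ mol.
Φ = 5.21×10⁻⁴ mol / 9.764×10⁻⁴ mol photons = 0.534.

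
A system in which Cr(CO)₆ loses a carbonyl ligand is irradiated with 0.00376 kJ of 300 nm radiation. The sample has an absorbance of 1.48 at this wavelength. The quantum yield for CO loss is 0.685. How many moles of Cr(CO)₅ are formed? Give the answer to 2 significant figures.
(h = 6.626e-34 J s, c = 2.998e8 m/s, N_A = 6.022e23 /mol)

6.2e-6 mol

Photon energy at 300 nm: hc/λ = (6.626e-34)(2.998e8)/(300e-9) = 6.622e-19 J.
Incident energy: 0.00376 kJ = 3.76 J.
Photons incident: 3.76 / 6.622e-19 = 5.678e18, i.e. 5.678e18/6.022e23 = 9.429e-6 mol.
Fraction absorbed: 1 − 10^(−1.48) = 0.9669.
Photons absorbed: 0.9669 × 9.429e-6 = 9.117e-6 mol.
Product: Φ × n_abs = 0.685 × 9.117e-6 = 6.245e-6 mol.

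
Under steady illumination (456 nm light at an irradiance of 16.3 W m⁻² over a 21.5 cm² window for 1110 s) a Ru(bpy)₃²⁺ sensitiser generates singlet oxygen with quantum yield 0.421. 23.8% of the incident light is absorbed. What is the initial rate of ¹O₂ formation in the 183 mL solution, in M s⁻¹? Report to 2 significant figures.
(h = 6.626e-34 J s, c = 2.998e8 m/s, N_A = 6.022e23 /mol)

Photon energy at 456 nm: hc/λ = (6.626e-34)(2.998e8)/(456e-9) = 4.356e-19 J.
Energy delivered: (16.3 W m⁻²)(21.5e-4 m²)(1110 s) = 38.90 J.
Photons incident: 38.90 / 4.356e-19 = 8.930e19, i.e. 8.930e19/6.022e23 = 1.483e-4 mol.
Photons absorbed: 0.238 × 1.483e-4 = 3.530e-5 mol.
Product formed: 0.421 × 3.530e-5 = 1.486e-5 mol.
Rate: 1.486e-5 mol / (1110 s × 0.183 L) = 7.3e-8 M s⁻¹.

7.3e-8 M s⁻¹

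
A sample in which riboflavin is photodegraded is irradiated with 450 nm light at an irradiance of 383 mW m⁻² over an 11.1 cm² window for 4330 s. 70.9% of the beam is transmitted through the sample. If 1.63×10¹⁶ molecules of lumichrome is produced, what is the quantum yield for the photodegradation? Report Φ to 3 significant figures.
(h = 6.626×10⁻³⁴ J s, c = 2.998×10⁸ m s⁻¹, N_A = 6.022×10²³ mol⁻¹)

Product: 1.63×10¹⁶ / 6.022×10²³ = 2.707×10⁻⁸ mol.
Photon energy at 450 nm: hc/λ = (6.626×10⁻³⁴)(2.998×10⁸)/(450×10⁻⁹) = 4.414×10⁻¹⁹ J.
Energy delivered: (383 mW m⁻²)(11.1×10⁻⁴ m²)(4330 s) = 1.841 J.
Photons incident: 1.841 / 4.414×10⁻¹⁹ = 4.171×10¹⁸, i.e. 4.171×10¹⁸/6.022×10²³ = 6.926×10⁻⁶ mol.
Fraction absorbed: 1 − 70.9/100 = 0.2910.
Photons absorbed: 0.2910 × 6.926×10⁻⁶ = 2.015×10⁻⁶ mol.
Φ = 2.707×10⁻⁸ mol / 2.015×10⁻⁶ mol photons = 0.0134.

Φ = 0.0134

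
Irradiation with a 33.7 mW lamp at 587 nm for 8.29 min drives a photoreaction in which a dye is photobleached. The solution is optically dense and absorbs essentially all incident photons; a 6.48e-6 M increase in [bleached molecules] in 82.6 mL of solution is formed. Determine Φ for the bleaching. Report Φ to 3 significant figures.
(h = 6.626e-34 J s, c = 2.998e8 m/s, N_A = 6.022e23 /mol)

Φ = 0.00651

Product: (6.48e-6 M)(0.0826 L) = 5.352e-7 mol.
Photon energy at 587 nm: hc/λ = (6.626e-34)(2.998e8)/(587e-9) = 3.384e-19 J.
Energy delivered: (33.7 mW)(497.4 s) = 16.76 J.
Photons incident: 16.76 / 3.384e-19 = 4.953e19, i.e. 4.953e19/6.022e23 = 8.225e-5 mol.
Φ = 5.352e-7 mol / 8.225e-5 mol photons = 0.00651.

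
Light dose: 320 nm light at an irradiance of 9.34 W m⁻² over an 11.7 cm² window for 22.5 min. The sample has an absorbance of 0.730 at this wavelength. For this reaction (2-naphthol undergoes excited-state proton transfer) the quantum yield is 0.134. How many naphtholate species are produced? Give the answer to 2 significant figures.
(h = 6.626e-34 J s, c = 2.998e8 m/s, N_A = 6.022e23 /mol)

Photon energy at 320 nm: hc/λ = (6.626e-34)(2.998e8)/(320e-9) = 6.208e-19 J.
Energy delivered: (9.34 W m⁻²)(11.7e-4 m²)(1350 s) = 14.75 J.
Photons incident: 14.75 / 6.208e-19 = 2.376e19, i.e. 2.376e19/6.022e23 = 3.946e-5 mol.
Fraction absorbed: 1 − 10^(−0.730) = 0.8138.
Photons absorbed: 0.8138 × 3.946e-5 = 3.211e-5 mol.
Product: Φ × n_abs = 0.134 × 3.211e-5 = 4.303e-6 mol.
As a count: 4.303e-6 × 6.022e23 = 2.6e18.

2.6e18 species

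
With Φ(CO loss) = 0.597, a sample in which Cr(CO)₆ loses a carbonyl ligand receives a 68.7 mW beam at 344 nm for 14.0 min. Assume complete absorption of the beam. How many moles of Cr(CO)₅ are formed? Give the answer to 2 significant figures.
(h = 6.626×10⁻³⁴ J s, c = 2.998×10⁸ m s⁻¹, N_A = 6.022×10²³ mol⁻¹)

9.9×10⁻⁵ mol

Photon energy at 344 nm: hc/λ = (6.626×10⁻³⁴)(2.998×10⁸)/(344×10⁻⁹) = 5.775×10⁻¹⁹ J.
Energy delivered: (68.7 mW)(840 s) = 57.71 J.
Photons incident: 57.71 / 5.775×10⁻¹⁹ = 9.993×10¹⁹, i.e. 9.993×10¹⁹/6.022×10²³ = 1.659×10⁻⁴ mol.
Product: Φ × n_abs = 0.597 × 1.659×10⁻⁴ = 9.904×10⁻⁵ mol.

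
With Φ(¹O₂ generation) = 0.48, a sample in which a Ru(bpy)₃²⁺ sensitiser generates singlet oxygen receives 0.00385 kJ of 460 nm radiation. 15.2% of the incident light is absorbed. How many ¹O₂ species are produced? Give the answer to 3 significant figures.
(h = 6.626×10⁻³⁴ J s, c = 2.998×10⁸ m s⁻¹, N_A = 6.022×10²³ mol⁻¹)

6.50×10¹⁷ species

Photon energy at 460 nm: hc/λ = (6.626×10⁻³⁴)(2.998×10⁸)/(460×10⁻⁹) = 4.318×10⁻¹⁹ J.
Incident energy: 0.00385 kJ = 3.85 J.
Photons incident: 3.85 / 4.318×10⁻¹⁹ = 8.916×10¹⁸, i.e. 8.916×10¹⁸/6.022×10²³ = 1.481×10⁻⁵ mol.
Photons absorbed: 0.152 × 1.481×10⁻⁵ = 2.251×10⁻⁶ mol.
Product: Φ × n_abs = 0.48 × 2.251×10⁻⁶ = 1.080×10⁻⁶ mol.
As a count: 1.080×10⁻⁶ × 6.022×10²³ = 6.50×10¹⁷.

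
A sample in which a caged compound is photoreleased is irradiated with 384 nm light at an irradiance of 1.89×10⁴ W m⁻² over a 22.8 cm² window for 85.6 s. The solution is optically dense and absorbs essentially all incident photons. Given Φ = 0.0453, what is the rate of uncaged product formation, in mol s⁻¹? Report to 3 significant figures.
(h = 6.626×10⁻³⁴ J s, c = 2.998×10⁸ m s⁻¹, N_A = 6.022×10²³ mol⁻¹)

Photon energy at 384 nm: hc/λ = (6.626×10⁻³⁴)(2.998×10⁸)/(384×10⁻⁹) = 5.173×10⁻¹⁹ J.
Energy delivered: (1.89×10⁴ W m⁻²)(22.8×10⁻⁴ m²)(85.6 s) = 3689 J.
Photons incident: 3689 / 5.173×10⁻¹⁹ = 7.131×10²¹, i.e. 7.131×10²¹/6.022×10²³ = 0.01184 mol.
Product formed: 0.0453 × 0.01184 = 5.364×10⁻⁴ mol.
Rate: 5.364×10⁻⁴ / 85.6 s = 6.27×10⁻⁶ mol s⁻¹.

6.27×10⁻⁶ mol s⁻¹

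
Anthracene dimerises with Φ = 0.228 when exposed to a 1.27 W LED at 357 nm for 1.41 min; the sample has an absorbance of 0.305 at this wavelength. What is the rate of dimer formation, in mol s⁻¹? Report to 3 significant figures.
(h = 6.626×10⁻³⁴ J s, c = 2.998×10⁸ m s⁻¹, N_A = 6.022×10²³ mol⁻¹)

Photon energy at 357 nm: hc/λ = (6.626×10⁻³⁴)(2.998×10⁸)/(357×10⁻⁹) = 5.564×10⁻¹⁹ J.
Energy delivered: (1.27 W)(84.6 s) = 107.4 J.
Photons incident: 107.4 / 5.564×10⁻¹⁹ = 1.930×10²⁰, i.e. 1.930×10²⁰/6.022×10²³ = 3.205×10⁻⁴ mol.
Fraction absorbed: 1 − 10^(−0.305) = 0.5045.
Photons absorbed: 0.5045 × 3.205×10⁻⁴ = 1.617×10⁻⁴ mol.
Product formed: 0.228 × 1.617×10⁻⁴ = 3.687×10⁻⁵ mol.
Rate: 3.687×10⁻⁵ / 84.6 s = 4.36×10⁻⁷ mol s⁻¹.

4.36×10⁻⁷ mol s⁻¹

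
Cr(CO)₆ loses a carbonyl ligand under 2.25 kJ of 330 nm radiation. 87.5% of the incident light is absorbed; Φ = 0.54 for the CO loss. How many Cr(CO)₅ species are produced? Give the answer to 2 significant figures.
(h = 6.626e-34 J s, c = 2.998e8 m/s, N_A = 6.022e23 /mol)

Photon energy at 330 nm: hc/λ = (6.626e-34)(2.998e8)/(330e-9) = 6.020e-19 J.
Incident energy: 2.25 kJ = 2250 J.
Photons incident: 2250 / 6.020e-19 = 3.738e21, i.e. 3.738e21/6.022e23 = 0.006207 mol.
Photons absorbed: 0.875 × 0.006207 = 0.005431 mol.
Product: Φ × n_abs = 0.54 × 0.005431 = 0.002933 mol.
As a count: 0.002933 × 6.022e23 = 1.8e21.

1.8e21 species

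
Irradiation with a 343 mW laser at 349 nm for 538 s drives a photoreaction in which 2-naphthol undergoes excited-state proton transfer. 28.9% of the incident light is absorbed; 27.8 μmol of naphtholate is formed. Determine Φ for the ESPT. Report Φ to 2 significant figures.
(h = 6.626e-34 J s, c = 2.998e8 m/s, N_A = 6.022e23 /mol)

Φ = 0.18

Product: 27.8 μmol = 2.78e-5 mol.
Photon energy at 349 nm: hc/λ = (6.626e-34)(2.998e8)/(349e-9) = 5.692e-19 J.
Energy delivered: (343 mW)(538 s) = 184.5 J.
Photons incident: 184.5 / 5.692e-19 = 3.241e20, i.e. 3.241e20/6.022e23 = 5.382e-4 mol.
Photons absorbed: 0.289 × 5.382e-4 = 1.555e-4 mol.
Φ = 2.78e-5 mol / 1.555e-4 mol photons = 0.18.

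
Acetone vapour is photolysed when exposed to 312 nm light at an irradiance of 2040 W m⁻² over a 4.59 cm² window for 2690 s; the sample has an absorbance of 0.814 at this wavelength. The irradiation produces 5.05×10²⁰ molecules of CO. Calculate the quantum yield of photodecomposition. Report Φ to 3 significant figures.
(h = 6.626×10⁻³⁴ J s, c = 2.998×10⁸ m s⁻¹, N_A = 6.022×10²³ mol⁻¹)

Φ = 0.151

Product: 5.05×10²⁰ / 6.022×10²³ = 8.386×10⁻⁴ mol.
Photon energy at 312 nm: hc/λ = (6.626×10⁻³⁴)(2.998×10⁸)/(312×10⁻⁹) = 6.367×10⁻¹⁹ J.
Energy delivered: (2040 W m⁻²)(4.59×10⁻⁴ m²)(2690 s) = 2519 J.
Photons incident: 2519 / 6.367×10⁻¹⁹ = 3.956×10²¹, i.e. 3.956×10²¹/6.022×10²³ = 0.006569 mol.
Fraction absorbed: 1 − 10^(−0.814) = 0.8465.
Photons absorbed: 0.8465 × 0.006569 = 0.005561 mol.
Φ = 8.386×10⁻⁴ mol / 0.005561 mol photons = 0.151.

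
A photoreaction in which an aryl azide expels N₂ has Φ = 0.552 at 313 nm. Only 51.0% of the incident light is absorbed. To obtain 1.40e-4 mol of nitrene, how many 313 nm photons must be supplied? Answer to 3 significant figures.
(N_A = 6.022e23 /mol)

Photons that must be absorbed: 1.40e-4 / 0.552 = 2.536e-4 mol.
Incident photons needed: 2.536e-4 / 0.510 = 4.973e-4 mol.
Photon count: 4.973e-4 × 6.022e23 = 2.99e20.

2.99e20 photons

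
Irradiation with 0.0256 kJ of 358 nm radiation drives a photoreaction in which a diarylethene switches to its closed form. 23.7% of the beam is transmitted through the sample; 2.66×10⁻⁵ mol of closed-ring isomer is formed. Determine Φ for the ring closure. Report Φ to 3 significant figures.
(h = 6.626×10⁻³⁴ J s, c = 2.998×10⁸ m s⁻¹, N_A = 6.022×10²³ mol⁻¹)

Photon energy at 358 nm: hc/λ = (6.626×10⁻³⁴)(2.998×10⁸)/(358×10⁻⁹) = 5.549×10⁻¹⁹ J.
Incident energy: 0.0256 kJ = 25.6 J.
Photons incident: 25.6 / 5.549×10⁻¹⁹ = 4.613×10¹⁹, i.e. 4.613×10¹⁹/6.022×10²³ = 7.660×10⁻⁵ mol.
Fraction absorbed: 1 − 23.7/100 = 0.7630.
Photons absorbed: 0.7630 × 7.660×10⁻⁵ = 5.845×10⁻⁵ mol.
Φ = 2.66×10⁻⁵ mol / 5.845×10⁻⁵ mol photons = 0.455.

Φ = 0.455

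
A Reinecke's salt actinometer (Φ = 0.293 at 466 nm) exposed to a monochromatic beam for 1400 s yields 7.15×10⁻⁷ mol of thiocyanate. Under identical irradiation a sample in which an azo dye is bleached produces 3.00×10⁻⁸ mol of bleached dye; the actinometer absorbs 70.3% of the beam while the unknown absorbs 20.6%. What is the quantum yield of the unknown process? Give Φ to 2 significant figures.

Φ = 0.042

Photons absorbed by the actinometer: 7.15×10⁻⁷ / 0.293 = 2.440×10⁻⁶ mol.
Incident flux: 2.440×10⁻⁶ / 0.703 = 3.471×10⁻⁶ einstein.
Absorbed by unknown: 0.206 × 3.471×10⁻⁶ = 7.150×10⁻⁷ mol.
Φ(unknown) = 3.00×10⁻⁸ / 7.150×10⁻⁷ = 0.042.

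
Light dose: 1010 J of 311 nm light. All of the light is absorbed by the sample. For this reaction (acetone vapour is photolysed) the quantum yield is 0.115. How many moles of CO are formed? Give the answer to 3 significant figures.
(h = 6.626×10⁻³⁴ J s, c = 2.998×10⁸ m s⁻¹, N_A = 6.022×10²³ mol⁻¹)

3.02×10⁻⁴ mol

Photon energy at 311 nm: hc/λ = (6.626×10⁻³⁴)(2.998×10⁸)/(311×10⁻⁹) = 6.387×10⁻¹⁹ J.
Photons incident: 1010 / 6.387×10⁻¹⁹ = 1.581×10²¹, i.e. 1.581×10²¹/6.022×10²³ = 0.002625 mol.
Product: Φ × n_abs = 0.115 × 0.002625 = 3.019×10⁻⁴ mol.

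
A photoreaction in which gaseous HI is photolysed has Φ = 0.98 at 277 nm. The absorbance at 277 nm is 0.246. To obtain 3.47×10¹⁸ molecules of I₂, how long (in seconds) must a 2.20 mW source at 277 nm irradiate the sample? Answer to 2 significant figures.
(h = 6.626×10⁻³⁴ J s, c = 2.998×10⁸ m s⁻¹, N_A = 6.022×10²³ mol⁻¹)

Product: 3.47×10¹⁸ / 6.022×10²³ = 5.762×10⁻⁶ mol.
Photons that must be absorbed: 5.762×10⁻⁶ / 0.98 = 5.880×10⁻⁶ mol.
Fraction absorbed: 1 − 10^(−0.246) = 0.4325.
Incident photons needed: 5.880×10⁻⁶ / 0.4325 = 1.360×10⁻⁵ mol.
Photon energy: hc/λ = 7.171×10⁻¹⁹ J; per mole, 4.318×10⁵ J mol⁻¹.
Energy required: 1.360×10⁻⁵ × 4.318×10⁵ = 5.872 J.
Time: 5.872 J / 0.0022 W = 2700 s.

t ≈ 2700 s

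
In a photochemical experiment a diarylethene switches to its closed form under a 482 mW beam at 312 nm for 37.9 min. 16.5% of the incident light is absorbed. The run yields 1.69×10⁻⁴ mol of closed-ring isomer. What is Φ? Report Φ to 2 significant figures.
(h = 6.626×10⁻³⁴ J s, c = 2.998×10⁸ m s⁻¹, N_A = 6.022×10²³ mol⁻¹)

Φ = 0.36

Photon energy at 312 nm: hc/λ = (6.626×10⁻³⁴)(2.998×10⁸)/(312×10⁻⁹) = 6.367×10⁻¹⁹ J.
Energy delivered: (482 mW)(2274 s) = 1096 J.
Photons incident: 1096 / 6.367×10⁻¹⁹ = 1.721×10²¹, i.e. 1.721×10²¹/6.022×10²³ = 0.002858 mol.
Photons absorbed: 0.165 × 0.002858 = 4.716×10⁻⁴ mol.
Φ = 1.69×10⁻⁴ mol / 4.716×10⁻⁴ mol photons = 0.36.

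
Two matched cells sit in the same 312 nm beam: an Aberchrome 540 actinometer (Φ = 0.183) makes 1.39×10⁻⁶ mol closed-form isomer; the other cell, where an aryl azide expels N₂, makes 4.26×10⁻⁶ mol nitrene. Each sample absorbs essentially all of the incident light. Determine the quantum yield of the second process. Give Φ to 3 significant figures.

Φ = 0.561

Photons absorbed by the actinometer: 1.39×10⁻⁶ / 0.183 = 7.596×10⁻⁶ mol.
Φ(unknown) = 4.26×10⁻⁶ / 7.596×10⁻⁶ = 0.561.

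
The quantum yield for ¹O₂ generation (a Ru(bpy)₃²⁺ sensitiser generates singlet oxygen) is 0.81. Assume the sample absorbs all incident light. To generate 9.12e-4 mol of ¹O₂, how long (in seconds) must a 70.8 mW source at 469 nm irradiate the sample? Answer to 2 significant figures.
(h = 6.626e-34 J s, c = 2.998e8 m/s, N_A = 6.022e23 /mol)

Photons that must be absorbed: 9.12e-4 / 0.81 = 0.001126 mol.
Photon energy: hc/λ = 4.236e-19 J; per mole, 2.551e5 J mol⁻¹.
Energy required: 0.001126 × 2.551e5 = 287.2 J.
Time: 287.2 J / 0.0708 W = 4100 s.

t ≈ 4100 s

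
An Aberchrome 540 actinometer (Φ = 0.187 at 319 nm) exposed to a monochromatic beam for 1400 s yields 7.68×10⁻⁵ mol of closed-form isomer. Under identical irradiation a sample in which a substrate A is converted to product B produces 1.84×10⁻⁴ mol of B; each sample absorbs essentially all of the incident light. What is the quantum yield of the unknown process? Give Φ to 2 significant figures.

Φ = 0.45

Photons absorbed by the actinometer: 7.68×10⁻⁵ / 0.187 = 4.107×10⁻⁴ mol.
Φ(unknown) = 1.84×10⁻⁴ / 4.107×10⁻⁴ = 0.45.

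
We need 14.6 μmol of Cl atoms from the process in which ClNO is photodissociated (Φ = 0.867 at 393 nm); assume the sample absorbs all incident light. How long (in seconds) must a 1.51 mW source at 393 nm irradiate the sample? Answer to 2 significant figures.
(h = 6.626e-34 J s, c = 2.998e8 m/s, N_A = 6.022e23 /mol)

t ≈ 3400 s

Product: 14.6 μmol = 1.46e-5 mol.
Photons that must be absorbed: 1.46e-5 / 0.867 = 1.684e-5 mol.
Photon energy: hc/λ = 5.055e-19 J; per mole, 3.044e5 J mol⁻¹.
Energy required: 1.684e-5 × 3.044e5 = 5.126 J.
Time: 5.126 J / 0.00151 W = 3400 s.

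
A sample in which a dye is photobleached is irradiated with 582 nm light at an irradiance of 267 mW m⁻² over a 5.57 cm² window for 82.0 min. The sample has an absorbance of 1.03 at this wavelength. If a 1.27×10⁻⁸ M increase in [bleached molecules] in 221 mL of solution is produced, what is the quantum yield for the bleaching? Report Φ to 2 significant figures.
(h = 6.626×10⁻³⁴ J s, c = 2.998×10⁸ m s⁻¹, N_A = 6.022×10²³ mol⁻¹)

Product: (1.27×10⁻⁸ M)(0.221 L) = 2.807×10⁻⁹ mol.
Photon energy at 582 nm: hc/λ = (6.626×10⁻³⁴)(2.998×10⁸)/(582×10⁻⁹) = 3.413×10⁻¹⁹ J.
Energy delivered: (267 mW m⁻²)(5.57×10⁻⁴ m²)(4920 s) = 0.7317 J.
Photons incident: 0.7317 / 3.413×10⁻¹⁹ = 2.144×10¹⁸, i.e. 2.144×10¹⁸/6.022×10²³ = 3.560×10⁻⁶ mol.
Fraction absorbed: 1 − 10^(−1.03) = 0.9067.
Photons absorbed: 0.9067 × 3.560×10⁻⁶ = 3.228×10⁻⁶ mol.
Φ = 2.807×10⁻⁹ mol / 3.228×10⁻⁶ mol photons = 8.7×10⁻⁴.

Φ = 8.7×10⁻⁴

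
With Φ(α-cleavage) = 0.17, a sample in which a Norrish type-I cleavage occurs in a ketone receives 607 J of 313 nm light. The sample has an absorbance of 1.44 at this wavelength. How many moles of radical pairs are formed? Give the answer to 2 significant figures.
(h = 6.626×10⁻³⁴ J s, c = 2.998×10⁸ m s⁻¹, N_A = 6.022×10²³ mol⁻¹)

2.6×10⁻⁴ mol

Photon energy at 313 nm: hc/λ = (6.626×10⁻³⁴)(2.998×10⁸)/(313×10⁻⁹) = 6.347×10⁻¹⁹ J.
Photons incident: 607 / 6.347×10⁻¹⁹ = 9.564×10²⁰, i.e. 9.564×10²⁰/6.022×10²³ = 0.001588 mol.
Fraction absorbed: 1 − 10^(−1.44) = 0.9637.
Photons absorbed: 0.9637 × 0.001588 = 0.001530 mol.
Product: Φ × n_abs = 0.17 × 0.001530 = 2.601×10⁻⁴ mol.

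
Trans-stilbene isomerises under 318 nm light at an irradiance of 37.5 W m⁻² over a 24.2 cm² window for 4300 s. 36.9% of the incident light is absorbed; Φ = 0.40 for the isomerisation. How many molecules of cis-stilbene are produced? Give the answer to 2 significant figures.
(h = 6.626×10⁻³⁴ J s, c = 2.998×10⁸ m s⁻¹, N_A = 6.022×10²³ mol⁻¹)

Photon energy at 318 nm: hc/λ = (6.626×10⁻³⁴)(2.998×10⁸)/(318×10⁻⁹) = 6.247×10⁻¹⁹ J.
Energy delivered: (37.5 W m⁻²)(24.2×10⁻⁴ m²)(4300 s) = 390.2 J.
Photons incident: 390.2 / 6.247×10⁻¹⁹ = 6.246×10²⁰, i.e. 6.246×10²⁰/6.022×10²³ = 0.001037 mol.
Photons absorbed: 0.369 × 0.001037 = 3.827×10⁻⁴ mol.
Product: Φ × n_abs = 0.40 × 3.827×10⁻⁴ = 1.531×10⁻⁴ mol.
As a count: 1.531×10⁻⁴ × 6.022×10²³ = 9.2×10¹⁹.

9.2×10¹⁹ molecules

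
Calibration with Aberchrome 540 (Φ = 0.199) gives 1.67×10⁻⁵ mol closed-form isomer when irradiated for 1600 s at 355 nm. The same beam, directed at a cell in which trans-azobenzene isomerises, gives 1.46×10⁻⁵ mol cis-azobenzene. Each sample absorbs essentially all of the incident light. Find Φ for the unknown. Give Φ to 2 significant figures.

Photons absorbed by the actinometer: 1.67×10⁻⁵ / 0.199 = 8.392×10⁻⁵ mol.
Φ(unknown) = 1.46×10⁻⁵ / 8.392×10⁻⁵ = 0.17.

Φ = 0.17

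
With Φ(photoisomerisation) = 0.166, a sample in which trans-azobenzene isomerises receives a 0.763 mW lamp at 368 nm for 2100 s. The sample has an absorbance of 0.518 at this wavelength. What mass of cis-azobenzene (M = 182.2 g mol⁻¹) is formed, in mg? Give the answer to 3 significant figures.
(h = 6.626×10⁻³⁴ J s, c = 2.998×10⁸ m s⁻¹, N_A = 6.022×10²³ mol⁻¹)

0.104 mg

Photon energy at 368 nm: hc/λ = (6.626×10⁻³⁴)(2.998×10⁸)/(368×10⁻⁹) = 5.398×10⁻¹⁹ J.
Energy delivered: (0.763 mW)(2100 s) = 1.602 J.
Photons incident: 1.602 / 5.398×10⁻¹⁹ = 2.968×10¹⁸, i.e. 2.968×10¹⁸/6.022×10²³ = 4.929×10⁻⁶ mol.
Fraction absorbed: 1 − 10^(−0.518) = 0.6966.
Photons absorbed: 0.6966 × 4.929×10⁻⁶ = 3.434×10⁻⁶ mol.
Product: Φ × n_abs = 0.166 × 3.434×10⁻⁶ = 5.700×10⁻⁷ mol.
Mass: 5.700×10⁻⁷ × 182.2 = 1.039×10⁻⁴ g = 0.104 mg.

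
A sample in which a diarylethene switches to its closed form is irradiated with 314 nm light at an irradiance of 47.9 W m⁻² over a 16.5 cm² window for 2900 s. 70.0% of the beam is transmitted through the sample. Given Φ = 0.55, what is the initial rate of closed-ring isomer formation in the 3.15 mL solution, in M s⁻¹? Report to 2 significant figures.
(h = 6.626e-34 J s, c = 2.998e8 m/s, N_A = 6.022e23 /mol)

1.1e-5 M s⁻¹

Photon energy at 314 nm: hc/λ = (6.626e-34)(2.998e8)/(314e-9) = 6.326e-19 J.
Energy delivered: (47.9 W m⁻²)(16.5e-4 m²)(2900 s) = 229.2 J.
Photons incident: 229.2 / 6.326e-19 = 3.623e20, i.e. 3.623e20/6.022e23 = 6.016e-4 mol.
Fraction absorbed: 1 − 70.0/100 = 0.3000.
Photons absorbed: 0.3000 × 6.016e-4 = 1.805e-4 mol.
Product formed: 0.55 × 1.805e-4 = 9.928e-5 mol.
Rate: 9.928e-5 mol / (2900 s × 0.00315 L) = 1.1e-5 M s⁻¹.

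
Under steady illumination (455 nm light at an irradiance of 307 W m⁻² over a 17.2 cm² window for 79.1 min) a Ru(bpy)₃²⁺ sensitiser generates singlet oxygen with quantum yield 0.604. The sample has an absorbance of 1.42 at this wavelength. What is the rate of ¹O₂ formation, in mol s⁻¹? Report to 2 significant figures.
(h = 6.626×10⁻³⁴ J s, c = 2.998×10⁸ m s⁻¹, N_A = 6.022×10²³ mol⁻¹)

1.2×10⁻⁶ mol s⁻¹

Photon energy at 455 nm: hc/λ = (6.626×10⁻³⁴)(2.998×10⁸)/(455×10⁻⁹) = 4.366×10⁻¹⁹ J.
Energy delivered: (307 W m⁻²)(17.2×10⁻⁴ m²)(4746 s) = 2506 J.
Photons incident: 2506 / 4.366×10⁻¹⁹ = 5.740×10²¹, i.e. 5.740×10²¹/6.022×10²³ = 0.009532 mol.
Fraction absorbed: 1 − 10^(−1.42) = 0.9620.
Photons absorbed: 0.9620 × 0.009532 = 0.009170 mol.
Product formed: 0.604 × 0.009170 = 0.005539 mol.
Rate: 0.005539 / 4746 s = 1.2×10⁻⁶ mol s⁻¹.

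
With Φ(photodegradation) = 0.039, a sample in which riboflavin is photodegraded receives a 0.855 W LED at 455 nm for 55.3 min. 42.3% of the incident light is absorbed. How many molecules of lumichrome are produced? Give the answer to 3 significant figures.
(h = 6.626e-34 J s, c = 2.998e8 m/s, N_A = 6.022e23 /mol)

1.07e20 molecules

Photon energy at 455 nm: hc/λ = (6.626e-34)(2.998e8)/(455e-9) = 4.366e-19 J.
Energy delivered: (0.855 W)(3318 s) = 2837 J.
Photons incident: 2837 / 4.366e-19 = 6.498e21, i.e. 6.498e21/6.022e23 = 0.01079 mol.
Photons absorbed: 0.423 × 0.01079 = 0.004564 mol.
Product: Φ × n_abs = 0.039 × 0.004564 = 1.780e-4 mol.
As a count: 1.780e-4 × 6.022e23 = 1.07e20.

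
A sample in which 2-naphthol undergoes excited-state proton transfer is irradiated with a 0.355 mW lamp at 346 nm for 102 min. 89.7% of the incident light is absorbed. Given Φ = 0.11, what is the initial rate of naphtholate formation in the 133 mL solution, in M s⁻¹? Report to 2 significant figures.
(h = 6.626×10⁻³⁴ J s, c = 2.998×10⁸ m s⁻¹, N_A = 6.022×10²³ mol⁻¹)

7.6×10⁻¹⁰ M s⁻¹

Photon energy at 346 nm: hc/λ = (6.626×10⁻³⁴)(2.998×10⁸)/(346×10⁻⁹) = 5.741×10⁻¹⁹ J.
Energy delivered: (0.355 mW)(6120 s) = 2.173 J.
Photons incident: 2.173 / 5.741×10⁻¹⁹ = 3.785×10¹⁸, i.e. 3.785×10¹⁸/6.022×10²³ = 6.285×10⁻⁶ mol.
Photons absorbed: 0.897 × 6.285×10⁻⁶ = 5.638×10⁻⁶ mol.
Product formed: 0.11 × 5.638×10⁻⁶ = 6.202×10⁻⁷ mol.
Rate: 6.202×10⁻⁷ mol / (6120 s × 0.133 L) = 7.6×10⁻¹⁰ M s⁻¹.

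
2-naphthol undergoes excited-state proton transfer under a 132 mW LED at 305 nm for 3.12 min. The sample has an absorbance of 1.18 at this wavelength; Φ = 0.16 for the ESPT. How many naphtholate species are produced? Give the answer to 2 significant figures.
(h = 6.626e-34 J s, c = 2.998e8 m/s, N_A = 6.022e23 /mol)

Photon energy at 305 nm: hc/λ = (6.626e-34)(2.998e8)/(305e-9) = 6.513e-19 J.
Energy delivered: (132 mW)(187.2 s) = 24.71 J.
Photons incident: 24.71 / 6.513e-19 = 3.794e19, i.e. 3.794e19/6.022e23 = 6.300e-5 mol.
Fraction absorbed: 1 − 10^(−1.18) = 0.9339.
Photons absorbed: 0.9339 × 6.300e-5 = 5.884e-5 mol.
Product: Φ × n_abs = 0.16 × 5.884e-5 = 9.414e-6 mol.
As a count: 9.414e-6 × 6.022e23 = 5.7e18.

5.7e18 species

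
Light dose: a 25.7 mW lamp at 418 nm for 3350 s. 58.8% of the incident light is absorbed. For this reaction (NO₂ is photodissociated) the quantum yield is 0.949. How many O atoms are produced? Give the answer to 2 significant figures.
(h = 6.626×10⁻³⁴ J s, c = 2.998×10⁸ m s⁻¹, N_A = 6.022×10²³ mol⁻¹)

Photon energy at 418 nm: hc/λ = (6.626×10⁻³⁴)(2.998×10⁸)/(418×10⁻⁹) = 4.752×10⁻¹⁹ J.
Energy delivered: (25.7 mW)(3350 s) = 86.10 J.
Photons incident: 86.10 / 4.752×10⁻¹⁹ = 1.812×10²⁰, i.e. 1.812×10²⁰/6.022×10²³ = 3.009×10⁻⁴ mol.
Photons absorbed: 0.588 × 3.009×10⁻⁴ = 1.769×10⁻⁴ mol.
Product: Φ × n_abs = 0.949 × 1.769×10⁻⁴ = 1.679×10⁻⁴ mol.
As a count: 1.679×10⁻⁴ × 6.022×10²³ = 1.0×10²⁰.

1.0×10²⁰ atoms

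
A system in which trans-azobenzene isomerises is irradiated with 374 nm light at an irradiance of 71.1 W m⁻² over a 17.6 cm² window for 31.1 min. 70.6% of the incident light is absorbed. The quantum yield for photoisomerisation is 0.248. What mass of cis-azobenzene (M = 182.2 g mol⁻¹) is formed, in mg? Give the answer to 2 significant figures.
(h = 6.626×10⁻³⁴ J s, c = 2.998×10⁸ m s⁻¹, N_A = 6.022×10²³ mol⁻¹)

23 mg

Photon energy at 374 nm: hc/λ = (6.626×10⁻³⁴)(2.998×10⁸)/(374×10⁻⁹) = 5.311×10⁻¹⁹ J.
Energy delivered: (71.1 W m⁻²)(17.6×10⁻⁴ m²)(1866 s) = 233.5 J.
Photons incident: 233.5 / 5.311×10⁻¹⁹ = 4.397×10²⁰, i.e. 4.397×10²⁰/6.022×10²³ = 7.302×10⁻⁴ mol.
Photons absorbed: 0.706 × 7.302×10⁻⁴ = 5.155×10⁻⁴ mol.
Product: Φ × n_abs = 0.248 × 5.155×10⁻⁴ = 1.278×10⁻⁴ mol.
Mass: 1.278×10⁻⁴ × 182.2 = 0.02329 g = 23 mg.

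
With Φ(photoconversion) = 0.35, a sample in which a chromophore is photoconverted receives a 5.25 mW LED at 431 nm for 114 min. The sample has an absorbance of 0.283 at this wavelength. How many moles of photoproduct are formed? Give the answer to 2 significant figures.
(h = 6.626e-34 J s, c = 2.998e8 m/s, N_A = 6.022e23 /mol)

Photon energy at 431 nm: hc/λ = (6.626e-34)(2.998e8)/(431e-9) = 4.609e-19 J.
Energy delivered: (5.25 mW)(6840 s) = 35.91 J.
Photons incident: 35.91 / 4.609e-19 = 7.791e19, i.e. 7.791e19/6.022e23 = 1.294e-4 mol.
Fraction absorbed: 1 − 10^(−0.283) = 0.4788.
Photons absorbed: 0.4788 × 1.294e-4 = 6.196e-5 mol.
Product: Φ × n_abs = 0.35 × 6.196e-5 = 2.169e-5 mol.

2.2e-5 mol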